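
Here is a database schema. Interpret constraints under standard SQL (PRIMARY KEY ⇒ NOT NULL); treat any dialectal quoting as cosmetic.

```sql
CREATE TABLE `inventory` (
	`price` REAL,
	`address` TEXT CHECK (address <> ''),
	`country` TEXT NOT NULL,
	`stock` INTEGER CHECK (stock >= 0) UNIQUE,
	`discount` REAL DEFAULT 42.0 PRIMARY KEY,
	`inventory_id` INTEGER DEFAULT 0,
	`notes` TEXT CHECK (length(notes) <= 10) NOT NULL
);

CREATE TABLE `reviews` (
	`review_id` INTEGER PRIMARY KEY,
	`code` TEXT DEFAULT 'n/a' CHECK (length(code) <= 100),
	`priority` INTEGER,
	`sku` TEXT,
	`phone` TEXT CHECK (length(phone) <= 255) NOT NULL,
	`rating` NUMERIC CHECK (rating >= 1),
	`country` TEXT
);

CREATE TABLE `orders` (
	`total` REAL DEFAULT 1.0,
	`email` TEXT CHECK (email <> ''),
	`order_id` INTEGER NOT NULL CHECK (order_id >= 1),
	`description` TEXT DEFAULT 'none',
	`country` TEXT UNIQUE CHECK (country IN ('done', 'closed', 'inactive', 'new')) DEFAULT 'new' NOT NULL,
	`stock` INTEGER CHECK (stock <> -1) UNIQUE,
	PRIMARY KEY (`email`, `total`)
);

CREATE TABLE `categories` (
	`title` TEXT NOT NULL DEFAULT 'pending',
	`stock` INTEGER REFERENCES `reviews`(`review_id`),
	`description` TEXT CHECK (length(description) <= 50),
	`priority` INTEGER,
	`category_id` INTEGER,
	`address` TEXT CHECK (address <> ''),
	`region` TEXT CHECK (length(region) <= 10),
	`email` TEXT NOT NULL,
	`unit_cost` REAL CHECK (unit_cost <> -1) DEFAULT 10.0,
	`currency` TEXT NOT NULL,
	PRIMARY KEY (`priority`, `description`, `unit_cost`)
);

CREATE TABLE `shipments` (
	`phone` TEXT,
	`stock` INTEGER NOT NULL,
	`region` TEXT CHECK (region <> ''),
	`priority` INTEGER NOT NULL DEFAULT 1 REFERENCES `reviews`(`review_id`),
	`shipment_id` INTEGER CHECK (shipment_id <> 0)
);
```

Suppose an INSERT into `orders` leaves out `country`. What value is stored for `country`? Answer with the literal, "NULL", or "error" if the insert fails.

country has an explicit DEFAULT 'new'.
When the column is omitted from an INSERT, that default is used.

'new'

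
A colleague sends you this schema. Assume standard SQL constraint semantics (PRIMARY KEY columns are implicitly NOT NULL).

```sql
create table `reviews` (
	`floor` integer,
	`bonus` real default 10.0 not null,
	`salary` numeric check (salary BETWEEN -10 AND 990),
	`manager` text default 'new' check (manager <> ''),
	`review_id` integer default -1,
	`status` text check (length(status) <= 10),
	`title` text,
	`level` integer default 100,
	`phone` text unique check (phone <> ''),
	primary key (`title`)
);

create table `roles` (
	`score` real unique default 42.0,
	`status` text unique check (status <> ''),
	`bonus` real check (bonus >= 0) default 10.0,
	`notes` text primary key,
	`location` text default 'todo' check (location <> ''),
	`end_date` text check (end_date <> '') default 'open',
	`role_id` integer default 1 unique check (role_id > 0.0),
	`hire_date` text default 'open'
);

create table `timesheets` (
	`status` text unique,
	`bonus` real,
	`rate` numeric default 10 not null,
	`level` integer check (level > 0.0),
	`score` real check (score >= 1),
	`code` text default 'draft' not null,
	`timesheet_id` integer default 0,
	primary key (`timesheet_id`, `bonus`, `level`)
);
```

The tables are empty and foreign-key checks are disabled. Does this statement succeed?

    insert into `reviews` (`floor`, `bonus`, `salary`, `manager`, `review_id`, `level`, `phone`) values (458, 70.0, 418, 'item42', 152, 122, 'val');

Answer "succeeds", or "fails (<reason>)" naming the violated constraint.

title is omitted from the column list and has no DEFAULT, so it would receive NULL.
But title is part of the PRIMARY KEY (implied NOT NULL).

fails (NOT NULL on title)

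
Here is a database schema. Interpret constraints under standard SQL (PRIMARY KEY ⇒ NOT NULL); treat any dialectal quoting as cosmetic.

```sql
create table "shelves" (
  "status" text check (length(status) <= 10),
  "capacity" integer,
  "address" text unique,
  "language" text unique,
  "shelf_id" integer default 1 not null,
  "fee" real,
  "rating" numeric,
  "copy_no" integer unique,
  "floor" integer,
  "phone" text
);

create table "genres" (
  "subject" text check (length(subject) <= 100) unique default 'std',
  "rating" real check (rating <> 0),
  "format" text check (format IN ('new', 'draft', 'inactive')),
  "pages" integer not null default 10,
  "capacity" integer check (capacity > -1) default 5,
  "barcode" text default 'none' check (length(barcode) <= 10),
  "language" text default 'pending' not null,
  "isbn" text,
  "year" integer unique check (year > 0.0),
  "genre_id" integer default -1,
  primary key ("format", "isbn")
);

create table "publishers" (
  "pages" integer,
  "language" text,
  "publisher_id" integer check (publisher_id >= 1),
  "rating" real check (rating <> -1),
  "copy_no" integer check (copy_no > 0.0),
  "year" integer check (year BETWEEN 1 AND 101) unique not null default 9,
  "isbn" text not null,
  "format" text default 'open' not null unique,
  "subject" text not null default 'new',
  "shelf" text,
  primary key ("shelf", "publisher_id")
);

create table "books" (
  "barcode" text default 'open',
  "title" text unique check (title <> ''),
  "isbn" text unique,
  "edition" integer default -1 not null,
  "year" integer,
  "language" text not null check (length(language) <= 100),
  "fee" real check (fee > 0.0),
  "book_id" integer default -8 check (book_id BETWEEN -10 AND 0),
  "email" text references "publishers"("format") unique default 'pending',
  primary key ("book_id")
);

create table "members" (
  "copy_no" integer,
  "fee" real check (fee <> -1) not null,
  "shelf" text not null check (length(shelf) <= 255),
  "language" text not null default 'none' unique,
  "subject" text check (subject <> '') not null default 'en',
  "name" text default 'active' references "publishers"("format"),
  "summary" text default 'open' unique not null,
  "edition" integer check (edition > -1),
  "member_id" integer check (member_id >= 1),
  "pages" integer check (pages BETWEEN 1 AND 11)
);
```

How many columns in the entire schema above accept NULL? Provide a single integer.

30

shelves: 9 nullable (status, capacity, address, language, fee, rating, copy_no, floor, phone — PK none and explicit NOT NULL columns excluded).
genres: 6 nullable (subject, rating, capacity, barcode, year, genre_id — PK (format, isbn) and explicit NOT NULL columns excluded).
publishers: 4 nullable (pages, language, rating, copy_no — PK (shelf, publisher_id) and explicit NOT NULL columns excluded).
books: 6 nullable (barcode, title, isbn, year, fee, email — PK (book_id) and explicit NOT NULL columns excluded).
members: 5 nullable (copy_no, name, edition, member_id, pages — PK none and explicit NOT NULL columns excluded).
Total: 9 + 6 + 4 + 6 + 5 = 30.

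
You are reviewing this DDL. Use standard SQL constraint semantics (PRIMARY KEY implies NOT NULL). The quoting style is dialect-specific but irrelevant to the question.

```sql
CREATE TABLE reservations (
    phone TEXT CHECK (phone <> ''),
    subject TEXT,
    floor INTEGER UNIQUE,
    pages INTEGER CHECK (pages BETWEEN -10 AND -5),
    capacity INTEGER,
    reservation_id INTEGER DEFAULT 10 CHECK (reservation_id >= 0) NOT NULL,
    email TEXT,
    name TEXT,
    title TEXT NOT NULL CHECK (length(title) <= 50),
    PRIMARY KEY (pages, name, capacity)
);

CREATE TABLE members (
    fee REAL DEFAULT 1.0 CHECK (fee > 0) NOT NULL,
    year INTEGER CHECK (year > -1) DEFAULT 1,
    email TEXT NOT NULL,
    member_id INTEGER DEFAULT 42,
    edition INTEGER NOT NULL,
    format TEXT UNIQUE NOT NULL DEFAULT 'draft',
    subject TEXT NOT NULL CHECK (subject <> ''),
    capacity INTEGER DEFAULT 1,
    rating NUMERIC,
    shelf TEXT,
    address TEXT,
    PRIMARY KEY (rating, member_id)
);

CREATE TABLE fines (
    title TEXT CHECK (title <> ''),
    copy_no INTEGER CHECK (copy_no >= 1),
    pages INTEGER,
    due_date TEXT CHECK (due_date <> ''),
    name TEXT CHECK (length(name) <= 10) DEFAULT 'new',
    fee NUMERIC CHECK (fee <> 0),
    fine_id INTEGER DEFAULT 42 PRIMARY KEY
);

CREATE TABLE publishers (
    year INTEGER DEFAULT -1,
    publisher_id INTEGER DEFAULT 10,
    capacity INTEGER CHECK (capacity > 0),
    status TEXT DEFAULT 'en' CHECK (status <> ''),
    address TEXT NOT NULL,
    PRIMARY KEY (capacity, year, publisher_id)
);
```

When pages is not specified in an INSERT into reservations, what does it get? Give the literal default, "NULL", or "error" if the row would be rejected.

pages has no DEFAULT clause.
Omitting it would insert NULL, but it is part of the PRIMARY KEY, so the INSERT fails.

error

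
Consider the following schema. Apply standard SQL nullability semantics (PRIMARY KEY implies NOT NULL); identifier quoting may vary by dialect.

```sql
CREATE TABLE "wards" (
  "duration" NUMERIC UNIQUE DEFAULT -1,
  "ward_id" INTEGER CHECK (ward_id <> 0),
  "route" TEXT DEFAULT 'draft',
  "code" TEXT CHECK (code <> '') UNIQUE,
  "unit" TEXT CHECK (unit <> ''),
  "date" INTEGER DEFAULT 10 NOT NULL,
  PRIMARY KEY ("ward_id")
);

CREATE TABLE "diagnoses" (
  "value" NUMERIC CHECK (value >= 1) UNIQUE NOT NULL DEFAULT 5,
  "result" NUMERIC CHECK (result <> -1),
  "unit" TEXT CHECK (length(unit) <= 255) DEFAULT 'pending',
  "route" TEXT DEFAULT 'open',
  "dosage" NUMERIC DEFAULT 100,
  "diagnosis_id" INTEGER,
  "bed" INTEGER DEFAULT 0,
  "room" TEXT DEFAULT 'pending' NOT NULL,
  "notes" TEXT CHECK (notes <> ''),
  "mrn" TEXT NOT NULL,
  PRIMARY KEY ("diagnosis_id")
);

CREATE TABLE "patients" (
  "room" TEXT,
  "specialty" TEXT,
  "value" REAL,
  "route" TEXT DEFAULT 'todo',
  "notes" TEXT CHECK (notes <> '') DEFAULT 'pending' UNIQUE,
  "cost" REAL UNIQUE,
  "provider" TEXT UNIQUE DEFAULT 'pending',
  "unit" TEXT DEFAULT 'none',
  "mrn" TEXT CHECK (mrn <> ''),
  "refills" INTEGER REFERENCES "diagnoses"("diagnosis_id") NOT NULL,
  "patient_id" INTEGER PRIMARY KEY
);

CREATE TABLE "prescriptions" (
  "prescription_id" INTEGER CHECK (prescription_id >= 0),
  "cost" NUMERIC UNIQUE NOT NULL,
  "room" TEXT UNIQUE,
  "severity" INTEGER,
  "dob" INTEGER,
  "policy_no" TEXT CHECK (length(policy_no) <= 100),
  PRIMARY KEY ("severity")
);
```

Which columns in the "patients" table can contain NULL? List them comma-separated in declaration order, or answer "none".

- room: no NOT NULL constraint applies → nullable.
- specialty: no NOT NULL constraint applies → nullable.
- value: no NOT NULL constraint applies → nullable.
- route: DEFAULT only fills an omitted column; an explicit NULL is still allowed → nullable.
- notes: CHECK does not forbid NULL (a CHECK constraint passes when its expression is NULL) → nullable.
- cost: UNIQUE does not imply NOT NULL → nullable.
- provider: UNIQUE does not imply NOT NULL → nullable.
- unit: DEFAULT only fills an omitted column; an explicit NULL is still allowed → nullable.
- mrn: CHECK does not forbid NULL (a CHECK constraint passes when its expression is NULL) → nullable.
- refills: declared NOT NULL → not nullable.
- patient_id: part of the PRIMARY KEY, which implies NOT NULL → not nullable.

room, specialty, value, route, notes, cost, provider, unit, mrn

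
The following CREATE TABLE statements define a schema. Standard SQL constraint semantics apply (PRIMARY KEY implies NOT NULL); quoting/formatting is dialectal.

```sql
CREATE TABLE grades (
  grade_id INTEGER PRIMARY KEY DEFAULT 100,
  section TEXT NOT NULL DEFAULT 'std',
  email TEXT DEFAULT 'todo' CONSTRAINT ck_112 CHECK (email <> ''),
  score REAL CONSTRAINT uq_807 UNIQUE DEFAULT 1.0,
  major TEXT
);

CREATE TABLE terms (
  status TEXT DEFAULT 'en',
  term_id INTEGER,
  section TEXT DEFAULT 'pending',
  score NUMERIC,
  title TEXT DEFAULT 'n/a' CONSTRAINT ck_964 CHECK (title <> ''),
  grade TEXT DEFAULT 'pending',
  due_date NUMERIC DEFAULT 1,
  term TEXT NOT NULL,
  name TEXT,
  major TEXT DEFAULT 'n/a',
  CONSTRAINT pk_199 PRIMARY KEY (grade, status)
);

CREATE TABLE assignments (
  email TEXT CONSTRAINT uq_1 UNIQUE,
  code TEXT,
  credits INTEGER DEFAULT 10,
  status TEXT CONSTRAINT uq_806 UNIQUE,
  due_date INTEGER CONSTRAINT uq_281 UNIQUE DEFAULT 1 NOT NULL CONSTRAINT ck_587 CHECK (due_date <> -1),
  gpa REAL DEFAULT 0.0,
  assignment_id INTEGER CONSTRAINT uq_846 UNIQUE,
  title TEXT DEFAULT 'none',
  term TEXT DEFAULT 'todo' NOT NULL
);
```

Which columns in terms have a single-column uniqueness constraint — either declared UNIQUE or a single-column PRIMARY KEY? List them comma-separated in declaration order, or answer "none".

- status: part of a composite PRIMARY KEY — only the tuple is unique, not this column on its own.
- term_id: no UNIQUE or single-column PK constraint.
- section: no UNIQUE or single-column PK constraint.
- score: no UNIQUE or single-column PK constraint.
- title: no UNIQUE or single-column PK constraint.
- grade: part of a composite PRIMARY KEY — only the tuple is unique, not this column on its own.
- due_date: no UNIQUE or single-column PK constraint.
- term: no UNIQUE or single-column PK constraint.
- name: no UNIQUE or single-column PK constraint.
- major: no UNIQUE or single-column PK constraint.

none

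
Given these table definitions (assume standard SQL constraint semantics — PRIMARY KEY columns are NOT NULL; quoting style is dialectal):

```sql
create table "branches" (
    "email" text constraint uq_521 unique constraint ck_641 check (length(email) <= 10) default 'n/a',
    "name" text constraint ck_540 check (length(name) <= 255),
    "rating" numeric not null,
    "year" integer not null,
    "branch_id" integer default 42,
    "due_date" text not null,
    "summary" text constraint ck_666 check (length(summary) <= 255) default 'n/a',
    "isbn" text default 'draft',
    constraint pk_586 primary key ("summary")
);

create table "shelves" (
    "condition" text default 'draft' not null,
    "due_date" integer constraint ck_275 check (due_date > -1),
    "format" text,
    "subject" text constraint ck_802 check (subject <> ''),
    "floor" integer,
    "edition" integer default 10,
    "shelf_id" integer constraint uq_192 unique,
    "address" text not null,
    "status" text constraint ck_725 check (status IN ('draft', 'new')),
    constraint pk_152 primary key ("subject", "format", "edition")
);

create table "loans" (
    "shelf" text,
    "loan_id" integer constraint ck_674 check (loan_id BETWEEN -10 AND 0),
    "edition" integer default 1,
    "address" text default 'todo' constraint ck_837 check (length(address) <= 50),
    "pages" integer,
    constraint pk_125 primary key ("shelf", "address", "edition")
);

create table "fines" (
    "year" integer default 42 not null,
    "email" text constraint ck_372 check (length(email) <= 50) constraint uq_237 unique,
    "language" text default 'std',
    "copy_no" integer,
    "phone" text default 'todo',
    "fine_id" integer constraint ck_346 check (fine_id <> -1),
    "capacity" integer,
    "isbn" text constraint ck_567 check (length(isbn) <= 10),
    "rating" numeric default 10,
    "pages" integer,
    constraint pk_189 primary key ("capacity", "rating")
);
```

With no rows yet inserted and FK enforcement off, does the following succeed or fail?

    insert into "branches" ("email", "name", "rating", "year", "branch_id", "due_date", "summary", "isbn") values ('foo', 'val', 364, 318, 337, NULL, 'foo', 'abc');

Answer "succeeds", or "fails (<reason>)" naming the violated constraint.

due_date is explicitly set to NULL, but due_date is declared NOT NULL.

fails (NOT NULL on due_date)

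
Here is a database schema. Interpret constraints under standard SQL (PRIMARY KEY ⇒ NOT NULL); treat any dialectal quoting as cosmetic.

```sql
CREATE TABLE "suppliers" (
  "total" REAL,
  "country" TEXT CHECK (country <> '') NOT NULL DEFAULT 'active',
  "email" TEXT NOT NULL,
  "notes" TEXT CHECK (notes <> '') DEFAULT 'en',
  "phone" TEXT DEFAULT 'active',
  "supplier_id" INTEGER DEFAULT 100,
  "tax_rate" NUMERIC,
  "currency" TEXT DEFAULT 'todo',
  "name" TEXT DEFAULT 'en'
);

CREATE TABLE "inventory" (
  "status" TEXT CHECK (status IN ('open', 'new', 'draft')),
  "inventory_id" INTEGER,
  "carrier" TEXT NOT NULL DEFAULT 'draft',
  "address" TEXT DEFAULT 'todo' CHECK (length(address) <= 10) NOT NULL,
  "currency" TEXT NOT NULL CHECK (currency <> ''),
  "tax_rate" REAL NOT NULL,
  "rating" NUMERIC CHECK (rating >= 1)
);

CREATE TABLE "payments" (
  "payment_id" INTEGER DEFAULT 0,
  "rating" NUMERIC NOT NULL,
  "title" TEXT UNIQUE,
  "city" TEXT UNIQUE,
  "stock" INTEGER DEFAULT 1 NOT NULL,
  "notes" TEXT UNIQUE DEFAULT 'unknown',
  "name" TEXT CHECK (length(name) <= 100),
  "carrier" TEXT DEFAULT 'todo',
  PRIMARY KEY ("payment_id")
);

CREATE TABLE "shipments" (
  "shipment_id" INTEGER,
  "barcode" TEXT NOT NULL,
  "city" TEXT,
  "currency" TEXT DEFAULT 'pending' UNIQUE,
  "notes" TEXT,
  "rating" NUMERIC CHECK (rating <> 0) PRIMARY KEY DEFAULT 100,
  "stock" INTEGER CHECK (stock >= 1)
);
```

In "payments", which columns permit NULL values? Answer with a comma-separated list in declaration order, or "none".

- payment_id: part of the PRIMARY KEY, which implies NOT NULL → not nullable.
- rating: declared NOT NULL → not nullable.
- title: UNIQUE does not imply NOT NULL → nullable.
- city: UNIQUE does not imply NOT NULL → nullable.
- stock: declared NOT NULL → not nullable.
- notes: UNIQUE does not imply NOT NULL → nullable.
- name: CHECK does not forbid NULL (a CHECK constraint passes when its expression is NULL) → nullable.
- carrier: DEFAULT only fills an omitted column; an explicit NULL is still allowed → nullable.

title, city, notes, name, carrier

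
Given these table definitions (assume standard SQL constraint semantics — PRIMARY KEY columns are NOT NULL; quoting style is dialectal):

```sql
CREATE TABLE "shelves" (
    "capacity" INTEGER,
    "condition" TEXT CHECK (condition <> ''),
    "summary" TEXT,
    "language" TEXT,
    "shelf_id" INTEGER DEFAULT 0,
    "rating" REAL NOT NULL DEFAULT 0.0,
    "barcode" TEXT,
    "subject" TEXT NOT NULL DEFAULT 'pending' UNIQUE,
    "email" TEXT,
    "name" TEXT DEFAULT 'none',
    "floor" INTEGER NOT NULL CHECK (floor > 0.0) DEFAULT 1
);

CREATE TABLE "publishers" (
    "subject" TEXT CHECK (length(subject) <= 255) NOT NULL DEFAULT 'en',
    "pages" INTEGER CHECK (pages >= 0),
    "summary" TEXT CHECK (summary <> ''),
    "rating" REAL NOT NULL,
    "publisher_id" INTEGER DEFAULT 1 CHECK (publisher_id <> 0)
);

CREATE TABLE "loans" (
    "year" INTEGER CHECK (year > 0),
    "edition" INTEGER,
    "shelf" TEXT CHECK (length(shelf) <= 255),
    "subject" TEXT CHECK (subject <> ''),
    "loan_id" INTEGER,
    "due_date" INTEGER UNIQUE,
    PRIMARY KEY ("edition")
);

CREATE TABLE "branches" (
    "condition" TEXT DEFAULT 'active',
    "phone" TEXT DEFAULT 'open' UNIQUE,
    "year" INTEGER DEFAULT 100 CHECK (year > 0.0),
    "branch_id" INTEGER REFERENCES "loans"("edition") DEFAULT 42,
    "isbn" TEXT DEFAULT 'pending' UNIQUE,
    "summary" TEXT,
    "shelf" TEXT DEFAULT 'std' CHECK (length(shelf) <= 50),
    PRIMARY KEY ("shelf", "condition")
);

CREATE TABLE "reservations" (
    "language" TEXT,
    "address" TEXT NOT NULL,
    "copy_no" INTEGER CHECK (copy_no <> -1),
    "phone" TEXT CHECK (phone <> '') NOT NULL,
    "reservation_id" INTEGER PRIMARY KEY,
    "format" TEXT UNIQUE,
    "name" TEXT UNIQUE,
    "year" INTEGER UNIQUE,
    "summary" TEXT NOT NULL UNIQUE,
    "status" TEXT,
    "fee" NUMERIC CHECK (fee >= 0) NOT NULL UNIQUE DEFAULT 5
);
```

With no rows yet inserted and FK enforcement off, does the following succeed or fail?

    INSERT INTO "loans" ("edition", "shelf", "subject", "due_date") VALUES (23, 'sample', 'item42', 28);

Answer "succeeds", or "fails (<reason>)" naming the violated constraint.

NOT NULL columns: edition is supplied.
CHECK constraints: 'sample' satisfies (length(shelf) <= 255); 'item42' satisfies (subject <> '').
No constraint is violated.

succeeds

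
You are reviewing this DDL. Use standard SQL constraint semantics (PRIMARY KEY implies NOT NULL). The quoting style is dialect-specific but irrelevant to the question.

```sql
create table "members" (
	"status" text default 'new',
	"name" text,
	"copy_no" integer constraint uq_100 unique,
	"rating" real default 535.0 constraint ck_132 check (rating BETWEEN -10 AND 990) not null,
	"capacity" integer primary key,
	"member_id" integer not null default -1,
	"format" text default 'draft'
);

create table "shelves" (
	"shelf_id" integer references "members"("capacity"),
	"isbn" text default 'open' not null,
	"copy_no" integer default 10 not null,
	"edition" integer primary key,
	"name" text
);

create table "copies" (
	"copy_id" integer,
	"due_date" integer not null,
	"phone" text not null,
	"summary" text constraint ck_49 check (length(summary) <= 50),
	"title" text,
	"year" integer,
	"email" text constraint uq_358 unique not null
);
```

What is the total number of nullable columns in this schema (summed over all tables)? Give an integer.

members: 4 nullable (status, name, copy_no, format — PK (capacity) and explicit NOT NULL columns excluded).
shelves: 2 nullable (shelf_id, name — PK (edition) and explicit NOT NULL columns excluded).
copies: 4 nullable (copy_id, summary, title, year — PK none and explicit NOT NULL columns excluded).
Total: 4 + 2 + 4 = 10.

10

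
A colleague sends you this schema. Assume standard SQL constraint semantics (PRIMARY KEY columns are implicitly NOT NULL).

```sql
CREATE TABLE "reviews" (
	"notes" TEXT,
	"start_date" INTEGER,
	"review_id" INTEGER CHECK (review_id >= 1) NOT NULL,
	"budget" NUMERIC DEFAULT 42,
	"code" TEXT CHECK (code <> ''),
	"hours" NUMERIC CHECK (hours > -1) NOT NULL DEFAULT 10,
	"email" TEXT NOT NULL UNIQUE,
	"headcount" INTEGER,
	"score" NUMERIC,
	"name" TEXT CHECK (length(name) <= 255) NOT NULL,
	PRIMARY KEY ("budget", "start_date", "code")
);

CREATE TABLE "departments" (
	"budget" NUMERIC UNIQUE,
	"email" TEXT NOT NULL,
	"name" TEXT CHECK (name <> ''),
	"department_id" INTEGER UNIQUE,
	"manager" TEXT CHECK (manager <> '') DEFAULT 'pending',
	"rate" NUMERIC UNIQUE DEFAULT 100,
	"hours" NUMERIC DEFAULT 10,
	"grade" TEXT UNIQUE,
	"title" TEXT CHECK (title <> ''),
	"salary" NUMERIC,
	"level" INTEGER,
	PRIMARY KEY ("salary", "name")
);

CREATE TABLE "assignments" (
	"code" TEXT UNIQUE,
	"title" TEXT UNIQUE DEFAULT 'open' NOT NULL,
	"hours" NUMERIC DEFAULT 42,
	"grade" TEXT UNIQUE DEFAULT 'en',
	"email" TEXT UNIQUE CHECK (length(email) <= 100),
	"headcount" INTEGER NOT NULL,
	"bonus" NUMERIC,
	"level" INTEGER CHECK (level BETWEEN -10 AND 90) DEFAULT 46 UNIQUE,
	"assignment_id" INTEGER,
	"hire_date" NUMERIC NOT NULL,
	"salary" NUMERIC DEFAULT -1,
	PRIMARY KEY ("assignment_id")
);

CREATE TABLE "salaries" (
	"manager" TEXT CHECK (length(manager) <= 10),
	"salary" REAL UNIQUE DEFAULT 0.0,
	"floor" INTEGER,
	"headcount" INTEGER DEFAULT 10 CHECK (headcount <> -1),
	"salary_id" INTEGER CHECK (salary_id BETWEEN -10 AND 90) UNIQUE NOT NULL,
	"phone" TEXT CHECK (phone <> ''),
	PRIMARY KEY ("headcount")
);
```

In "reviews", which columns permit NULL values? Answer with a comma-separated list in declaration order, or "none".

notes, headcount, score

- notes: no NOT NULL constraint applies → nullable.
- start_date: part of the PRIMARY KEY, which implies NOT NULL → not nullable.
- review_id: declared NOT NULL → not nullable.
- budget: part of the PRIMARY KEY, which implies NOT NULL → not nullable.
- code: part of the PRIMARY KEY, which implies NOT NULL → not nullable.
- hours: declared NOT NULL → not nullable.
- email: declared NOT NULL → not nullable.
- headcount: no NOT NULL constraint applies → nullable.
- score: no NOT NULL constraint applies → nullable.
- name: declared NOT NULL → not nullable.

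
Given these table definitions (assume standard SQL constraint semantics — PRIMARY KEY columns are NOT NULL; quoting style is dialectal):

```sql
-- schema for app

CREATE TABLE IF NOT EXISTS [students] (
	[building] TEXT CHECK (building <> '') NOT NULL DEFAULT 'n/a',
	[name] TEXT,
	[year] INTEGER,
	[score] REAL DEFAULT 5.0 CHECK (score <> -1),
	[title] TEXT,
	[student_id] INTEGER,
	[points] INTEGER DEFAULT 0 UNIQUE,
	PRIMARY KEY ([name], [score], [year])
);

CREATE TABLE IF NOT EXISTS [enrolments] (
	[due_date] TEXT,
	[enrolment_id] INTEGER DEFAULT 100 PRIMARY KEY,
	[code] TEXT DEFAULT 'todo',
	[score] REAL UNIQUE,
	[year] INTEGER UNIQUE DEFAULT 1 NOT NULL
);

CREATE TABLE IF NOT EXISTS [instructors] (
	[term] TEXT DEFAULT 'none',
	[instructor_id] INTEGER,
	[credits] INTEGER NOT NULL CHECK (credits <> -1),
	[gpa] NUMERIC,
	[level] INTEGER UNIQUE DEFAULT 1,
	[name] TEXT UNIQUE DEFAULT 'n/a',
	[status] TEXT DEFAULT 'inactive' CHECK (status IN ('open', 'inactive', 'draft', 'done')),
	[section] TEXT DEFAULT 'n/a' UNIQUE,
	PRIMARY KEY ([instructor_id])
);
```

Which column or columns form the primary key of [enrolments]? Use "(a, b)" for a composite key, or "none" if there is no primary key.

enrolment_id

enrolment_id is declared PRIMARY KEY inline on the column.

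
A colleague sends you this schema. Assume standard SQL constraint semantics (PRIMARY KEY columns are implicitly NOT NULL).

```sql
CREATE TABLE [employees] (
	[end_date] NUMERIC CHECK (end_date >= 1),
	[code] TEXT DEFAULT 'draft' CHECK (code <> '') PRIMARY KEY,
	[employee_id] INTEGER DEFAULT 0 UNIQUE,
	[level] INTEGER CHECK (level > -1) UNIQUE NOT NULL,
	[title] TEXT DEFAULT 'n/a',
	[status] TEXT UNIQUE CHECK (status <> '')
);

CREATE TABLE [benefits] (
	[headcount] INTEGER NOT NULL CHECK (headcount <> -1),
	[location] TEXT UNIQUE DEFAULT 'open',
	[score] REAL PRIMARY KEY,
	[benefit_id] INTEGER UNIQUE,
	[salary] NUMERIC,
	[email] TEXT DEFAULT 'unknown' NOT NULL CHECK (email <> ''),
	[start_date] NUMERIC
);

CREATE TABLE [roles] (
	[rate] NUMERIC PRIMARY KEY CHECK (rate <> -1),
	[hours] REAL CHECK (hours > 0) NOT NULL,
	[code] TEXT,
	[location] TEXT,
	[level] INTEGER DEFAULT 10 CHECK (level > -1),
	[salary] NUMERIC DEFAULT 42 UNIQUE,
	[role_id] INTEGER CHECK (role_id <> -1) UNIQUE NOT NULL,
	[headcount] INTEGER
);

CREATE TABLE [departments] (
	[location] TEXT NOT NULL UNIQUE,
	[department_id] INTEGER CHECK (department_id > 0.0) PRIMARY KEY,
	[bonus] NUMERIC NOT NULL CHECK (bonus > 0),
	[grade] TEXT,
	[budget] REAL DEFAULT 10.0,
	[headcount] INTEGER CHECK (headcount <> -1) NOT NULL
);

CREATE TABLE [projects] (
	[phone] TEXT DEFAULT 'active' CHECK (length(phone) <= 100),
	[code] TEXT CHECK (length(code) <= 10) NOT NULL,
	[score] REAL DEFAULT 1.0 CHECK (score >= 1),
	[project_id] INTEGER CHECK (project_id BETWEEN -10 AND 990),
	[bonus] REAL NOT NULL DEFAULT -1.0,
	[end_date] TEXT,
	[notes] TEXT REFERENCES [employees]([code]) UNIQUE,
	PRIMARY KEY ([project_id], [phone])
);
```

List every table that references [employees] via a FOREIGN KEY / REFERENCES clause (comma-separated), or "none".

projects

- projects.notes references employees(code).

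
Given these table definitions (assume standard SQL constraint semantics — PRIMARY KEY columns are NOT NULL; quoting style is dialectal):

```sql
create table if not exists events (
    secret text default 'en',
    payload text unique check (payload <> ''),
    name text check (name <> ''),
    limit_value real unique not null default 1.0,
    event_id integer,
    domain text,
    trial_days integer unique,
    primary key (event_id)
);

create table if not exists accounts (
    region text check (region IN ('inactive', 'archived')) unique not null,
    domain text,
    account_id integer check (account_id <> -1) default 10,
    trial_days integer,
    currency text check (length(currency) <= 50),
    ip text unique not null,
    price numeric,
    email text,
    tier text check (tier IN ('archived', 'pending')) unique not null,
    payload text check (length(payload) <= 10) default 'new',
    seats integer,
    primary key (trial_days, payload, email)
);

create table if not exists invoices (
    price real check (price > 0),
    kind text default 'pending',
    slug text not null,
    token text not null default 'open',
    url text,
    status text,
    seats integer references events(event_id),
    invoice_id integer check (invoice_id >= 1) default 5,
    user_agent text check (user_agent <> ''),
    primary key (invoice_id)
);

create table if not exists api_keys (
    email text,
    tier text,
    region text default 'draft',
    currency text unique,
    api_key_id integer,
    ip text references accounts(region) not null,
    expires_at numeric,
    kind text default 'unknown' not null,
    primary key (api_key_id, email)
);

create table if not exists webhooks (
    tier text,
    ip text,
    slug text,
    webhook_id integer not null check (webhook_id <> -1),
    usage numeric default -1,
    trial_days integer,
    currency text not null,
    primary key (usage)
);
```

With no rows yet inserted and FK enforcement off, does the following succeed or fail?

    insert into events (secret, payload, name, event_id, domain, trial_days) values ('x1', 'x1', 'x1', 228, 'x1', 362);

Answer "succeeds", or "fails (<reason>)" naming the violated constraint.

succeeds

NOT NULL columns: event_id is supplied; limit_value defaults to 1.0.
CHECK constraints: 'x1' satisfies (payload <> ''); 'x1' satisfies (name <> '').
No constraint is violated.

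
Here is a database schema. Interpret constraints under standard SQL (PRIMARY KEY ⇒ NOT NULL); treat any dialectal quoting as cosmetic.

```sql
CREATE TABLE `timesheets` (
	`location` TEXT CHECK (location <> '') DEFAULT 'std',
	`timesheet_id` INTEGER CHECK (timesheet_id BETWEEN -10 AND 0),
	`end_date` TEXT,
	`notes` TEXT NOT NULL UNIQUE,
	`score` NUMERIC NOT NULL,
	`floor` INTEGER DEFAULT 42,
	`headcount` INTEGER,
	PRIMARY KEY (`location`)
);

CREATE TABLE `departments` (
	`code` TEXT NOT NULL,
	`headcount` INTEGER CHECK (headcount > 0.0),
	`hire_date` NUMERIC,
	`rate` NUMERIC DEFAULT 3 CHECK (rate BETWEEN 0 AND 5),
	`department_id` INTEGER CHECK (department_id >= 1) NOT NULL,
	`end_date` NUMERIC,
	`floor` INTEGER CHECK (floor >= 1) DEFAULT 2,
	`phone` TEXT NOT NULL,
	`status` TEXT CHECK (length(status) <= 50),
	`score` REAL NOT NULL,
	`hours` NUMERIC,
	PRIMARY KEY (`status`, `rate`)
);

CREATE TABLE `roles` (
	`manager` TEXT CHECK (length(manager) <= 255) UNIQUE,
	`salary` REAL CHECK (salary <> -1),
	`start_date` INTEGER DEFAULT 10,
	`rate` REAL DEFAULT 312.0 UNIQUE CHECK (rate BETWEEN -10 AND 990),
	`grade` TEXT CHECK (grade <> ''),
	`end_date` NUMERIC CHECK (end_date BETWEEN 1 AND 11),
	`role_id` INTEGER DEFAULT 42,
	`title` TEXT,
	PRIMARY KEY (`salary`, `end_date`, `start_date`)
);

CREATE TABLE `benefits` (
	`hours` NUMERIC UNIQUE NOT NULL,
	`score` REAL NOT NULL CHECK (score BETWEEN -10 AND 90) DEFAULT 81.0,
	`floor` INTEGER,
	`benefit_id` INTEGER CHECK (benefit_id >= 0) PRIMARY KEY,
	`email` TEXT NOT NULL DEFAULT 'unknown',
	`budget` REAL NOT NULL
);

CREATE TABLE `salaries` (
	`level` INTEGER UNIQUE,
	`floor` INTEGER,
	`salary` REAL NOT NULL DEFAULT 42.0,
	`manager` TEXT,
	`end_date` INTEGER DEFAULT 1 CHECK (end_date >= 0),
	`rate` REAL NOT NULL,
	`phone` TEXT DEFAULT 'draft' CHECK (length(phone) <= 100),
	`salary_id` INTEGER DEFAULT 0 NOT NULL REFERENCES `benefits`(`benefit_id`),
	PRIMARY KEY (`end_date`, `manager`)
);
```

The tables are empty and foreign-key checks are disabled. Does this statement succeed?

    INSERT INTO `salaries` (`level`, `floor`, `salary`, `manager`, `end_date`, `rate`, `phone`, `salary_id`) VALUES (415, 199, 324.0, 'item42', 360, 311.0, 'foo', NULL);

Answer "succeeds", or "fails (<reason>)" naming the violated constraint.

salary_id is explicitly set to NULL, but salary_id is declared NOT NULL.

fails (NOT NULL on salary_id)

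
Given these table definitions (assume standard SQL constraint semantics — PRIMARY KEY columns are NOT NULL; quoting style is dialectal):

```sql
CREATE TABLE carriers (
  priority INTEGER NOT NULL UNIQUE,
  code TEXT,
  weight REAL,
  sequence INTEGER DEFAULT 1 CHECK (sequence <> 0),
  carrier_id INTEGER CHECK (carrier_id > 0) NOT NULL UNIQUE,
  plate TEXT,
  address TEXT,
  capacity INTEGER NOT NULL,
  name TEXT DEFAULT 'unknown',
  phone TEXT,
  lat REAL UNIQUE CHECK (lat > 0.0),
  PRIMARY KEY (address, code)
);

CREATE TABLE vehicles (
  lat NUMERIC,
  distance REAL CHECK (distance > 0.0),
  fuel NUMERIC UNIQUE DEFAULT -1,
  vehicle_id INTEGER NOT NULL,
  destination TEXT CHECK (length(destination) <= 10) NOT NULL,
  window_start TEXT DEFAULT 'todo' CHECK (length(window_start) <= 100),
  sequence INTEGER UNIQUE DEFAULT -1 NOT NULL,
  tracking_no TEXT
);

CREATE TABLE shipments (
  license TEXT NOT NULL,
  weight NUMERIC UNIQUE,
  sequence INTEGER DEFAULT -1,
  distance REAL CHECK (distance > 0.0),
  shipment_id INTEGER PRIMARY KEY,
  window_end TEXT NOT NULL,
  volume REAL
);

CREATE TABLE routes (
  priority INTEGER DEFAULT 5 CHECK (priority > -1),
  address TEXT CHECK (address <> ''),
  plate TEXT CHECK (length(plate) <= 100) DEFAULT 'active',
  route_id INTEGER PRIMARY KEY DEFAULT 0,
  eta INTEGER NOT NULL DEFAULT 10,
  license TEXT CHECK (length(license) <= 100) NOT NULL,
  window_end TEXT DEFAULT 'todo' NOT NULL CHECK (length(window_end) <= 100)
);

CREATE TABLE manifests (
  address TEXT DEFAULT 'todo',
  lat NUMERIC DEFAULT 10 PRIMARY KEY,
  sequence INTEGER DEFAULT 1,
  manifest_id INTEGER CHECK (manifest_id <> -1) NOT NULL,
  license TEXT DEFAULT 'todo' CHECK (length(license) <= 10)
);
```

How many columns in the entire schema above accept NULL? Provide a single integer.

21

carriers: 6 nullable (weight, sequence, plate, name, phone, lat — PK (address, code) and explicit NOT NULL columns excluded).
vehicles: 5 nullable (lat, distance, fuel, window_start, tracking_no — PK none and explicit NOT NULL columns excluded).
shipments: 4 nullable (weight, sequence, distance, volume — PK (shipment_id) and explicit NOT NULL columns excluded).
routes: 3 nullable (priority, address, plate — PK (route_id) and explicit NOT NULL columns excluded).
manifests: 3 nullable (address, sequence, license — PK (lat) and explicit NOT NULL columns excluded).
Total: 6 + 5 + 4 + 3 + 3 = 21.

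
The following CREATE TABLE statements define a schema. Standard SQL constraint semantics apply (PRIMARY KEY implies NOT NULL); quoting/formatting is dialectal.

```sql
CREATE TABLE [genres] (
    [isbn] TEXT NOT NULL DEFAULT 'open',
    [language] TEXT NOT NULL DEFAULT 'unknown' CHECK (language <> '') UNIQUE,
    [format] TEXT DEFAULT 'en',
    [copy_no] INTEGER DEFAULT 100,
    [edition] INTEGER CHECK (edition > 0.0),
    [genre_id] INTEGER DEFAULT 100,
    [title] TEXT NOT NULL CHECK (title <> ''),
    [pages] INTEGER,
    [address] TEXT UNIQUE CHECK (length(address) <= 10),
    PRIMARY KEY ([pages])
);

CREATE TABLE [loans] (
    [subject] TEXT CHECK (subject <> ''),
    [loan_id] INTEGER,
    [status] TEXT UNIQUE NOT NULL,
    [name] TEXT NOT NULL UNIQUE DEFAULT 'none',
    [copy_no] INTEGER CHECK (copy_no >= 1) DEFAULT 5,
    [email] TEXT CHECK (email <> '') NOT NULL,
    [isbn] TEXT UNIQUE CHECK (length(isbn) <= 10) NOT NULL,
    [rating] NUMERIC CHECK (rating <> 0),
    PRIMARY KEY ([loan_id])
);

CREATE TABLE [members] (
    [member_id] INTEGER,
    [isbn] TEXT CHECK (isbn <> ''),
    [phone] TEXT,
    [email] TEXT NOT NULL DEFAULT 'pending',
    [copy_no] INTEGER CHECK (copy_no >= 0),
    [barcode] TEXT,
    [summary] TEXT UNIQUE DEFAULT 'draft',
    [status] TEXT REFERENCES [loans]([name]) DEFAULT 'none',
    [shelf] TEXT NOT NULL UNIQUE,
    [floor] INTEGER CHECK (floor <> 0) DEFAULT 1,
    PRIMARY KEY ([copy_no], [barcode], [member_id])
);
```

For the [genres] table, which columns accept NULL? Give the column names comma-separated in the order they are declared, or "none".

format, copy_no, edition, genre_id, address

- isbn: declared NOT NULL → not nullable.
- language: declared NOT NULL → not nullable.
- format: DEFAULT only fills an omitted column; an explicit NULL is still allowed → nullable.
- copy_no: DEFAULT only fills an omitted column; an explicit NULL is still allowed → nullable.
- edition: CHECK does not forbid NULL (a CHECK constraint passes when its expression is NULL) → nullable.
- genre_id: DEFAULT only fills an omitted column; an explicit NULL is still allowed → nullable.
- title: declared NOT NULL → not nullable.
- pages: part of the PRIMARY KEY, which implies NOT NULL → not nullable.
- address: CHECK does not forbid NULL (a CHECK constraint passes when its expression is NULL) → nullable.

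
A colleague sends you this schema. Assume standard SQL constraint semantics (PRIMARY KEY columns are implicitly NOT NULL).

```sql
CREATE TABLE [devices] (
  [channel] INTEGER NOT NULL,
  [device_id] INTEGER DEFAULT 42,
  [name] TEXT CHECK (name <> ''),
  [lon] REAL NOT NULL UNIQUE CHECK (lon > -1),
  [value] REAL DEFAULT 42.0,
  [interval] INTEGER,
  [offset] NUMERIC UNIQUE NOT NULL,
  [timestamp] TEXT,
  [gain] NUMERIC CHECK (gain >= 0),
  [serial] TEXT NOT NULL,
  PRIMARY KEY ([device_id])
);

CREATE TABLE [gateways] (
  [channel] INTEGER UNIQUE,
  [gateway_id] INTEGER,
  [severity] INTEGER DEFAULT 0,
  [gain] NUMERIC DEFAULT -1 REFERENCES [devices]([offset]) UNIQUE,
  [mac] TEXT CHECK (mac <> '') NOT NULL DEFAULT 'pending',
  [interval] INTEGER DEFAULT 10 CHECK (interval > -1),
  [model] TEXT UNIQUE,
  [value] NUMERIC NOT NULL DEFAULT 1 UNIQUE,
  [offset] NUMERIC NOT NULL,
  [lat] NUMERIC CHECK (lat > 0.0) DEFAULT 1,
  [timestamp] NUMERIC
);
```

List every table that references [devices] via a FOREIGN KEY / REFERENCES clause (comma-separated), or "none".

gateways

- gateways.gain references devices(offset).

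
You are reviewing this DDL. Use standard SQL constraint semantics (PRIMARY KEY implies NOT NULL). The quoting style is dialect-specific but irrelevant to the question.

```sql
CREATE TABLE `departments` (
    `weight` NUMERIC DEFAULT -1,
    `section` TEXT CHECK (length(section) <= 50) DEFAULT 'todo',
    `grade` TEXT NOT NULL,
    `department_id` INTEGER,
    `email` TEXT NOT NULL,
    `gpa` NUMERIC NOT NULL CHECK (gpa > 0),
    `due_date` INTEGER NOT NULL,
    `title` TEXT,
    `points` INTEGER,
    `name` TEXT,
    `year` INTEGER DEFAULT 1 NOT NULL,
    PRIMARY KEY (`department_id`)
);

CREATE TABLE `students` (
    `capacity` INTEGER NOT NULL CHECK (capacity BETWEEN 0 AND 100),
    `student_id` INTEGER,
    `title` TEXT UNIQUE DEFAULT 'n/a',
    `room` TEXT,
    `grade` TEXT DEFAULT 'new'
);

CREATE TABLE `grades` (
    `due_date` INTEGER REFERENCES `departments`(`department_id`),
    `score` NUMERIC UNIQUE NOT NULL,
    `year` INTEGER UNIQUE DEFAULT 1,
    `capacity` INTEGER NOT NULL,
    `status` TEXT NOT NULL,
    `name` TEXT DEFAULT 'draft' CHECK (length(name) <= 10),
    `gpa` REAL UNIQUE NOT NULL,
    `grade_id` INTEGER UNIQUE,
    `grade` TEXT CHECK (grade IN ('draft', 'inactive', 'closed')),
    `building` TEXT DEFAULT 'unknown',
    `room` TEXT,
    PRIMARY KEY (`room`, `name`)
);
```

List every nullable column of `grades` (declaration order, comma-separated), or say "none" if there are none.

due_date, year, grade_id, grade, building

- due_date: a foreign key column may be NULL unless separately constrained → nullable.
- score: declared NOT NULL → not nullable.
- year: UNIQUE does not imply NOT NULL → nullable.
- capacity: declared NOT NULL → not nullable.
- status: declared NOT NULL → not nullable.
- name: part of the PRIMARY KEY, which implies NOT NULL → not nullable.
- gpa: declared NOT NULL → not nullable.
- grade_id: UNIQUE does not imply NOT NULL → nullable.
- grade: CHECK does not forbid NULL (a CHECK constraint passes when its expression is NULL) → nullable.
- building: DEFAULT only fills an omitted column; an explicit NULL is still allowed → nullable.
- room: part of the PRIMARY KEY, which implies NOT NULL → not nullable.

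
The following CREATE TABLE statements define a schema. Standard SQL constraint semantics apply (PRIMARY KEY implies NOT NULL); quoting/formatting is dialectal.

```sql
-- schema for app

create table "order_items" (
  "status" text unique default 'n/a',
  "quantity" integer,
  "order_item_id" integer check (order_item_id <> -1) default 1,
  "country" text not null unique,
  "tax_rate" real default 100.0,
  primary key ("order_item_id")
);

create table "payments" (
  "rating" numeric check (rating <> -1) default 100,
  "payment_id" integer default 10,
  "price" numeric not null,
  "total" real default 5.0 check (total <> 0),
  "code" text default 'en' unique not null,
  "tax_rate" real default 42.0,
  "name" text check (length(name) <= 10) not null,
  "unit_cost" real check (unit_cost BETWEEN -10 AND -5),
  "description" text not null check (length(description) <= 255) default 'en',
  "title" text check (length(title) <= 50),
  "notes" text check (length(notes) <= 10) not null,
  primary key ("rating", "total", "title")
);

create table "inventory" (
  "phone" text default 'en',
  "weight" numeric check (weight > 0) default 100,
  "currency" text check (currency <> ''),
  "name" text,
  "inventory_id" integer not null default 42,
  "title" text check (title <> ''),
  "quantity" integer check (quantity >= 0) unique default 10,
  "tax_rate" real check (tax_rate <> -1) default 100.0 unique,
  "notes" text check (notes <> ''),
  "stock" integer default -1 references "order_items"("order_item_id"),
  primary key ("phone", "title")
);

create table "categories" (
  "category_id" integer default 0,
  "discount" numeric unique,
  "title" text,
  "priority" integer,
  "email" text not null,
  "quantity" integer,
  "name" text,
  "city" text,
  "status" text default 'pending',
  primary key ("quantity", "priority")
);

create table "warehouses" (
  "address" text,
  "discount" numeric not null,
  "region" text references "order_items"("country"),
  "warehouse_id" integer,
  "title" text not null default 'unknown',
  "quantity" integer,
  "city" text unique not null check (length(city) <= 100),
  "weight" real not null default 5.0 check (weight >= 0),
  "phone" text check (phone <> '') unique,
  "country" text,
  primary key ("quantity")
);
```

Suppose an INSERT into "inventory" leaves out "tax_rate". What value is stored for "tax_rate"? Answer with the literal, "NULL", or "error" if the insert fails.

tax_rate has an explicit DEFAULT 100.0.
When the column is omitted from an INSERT, that default is used.

100.0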